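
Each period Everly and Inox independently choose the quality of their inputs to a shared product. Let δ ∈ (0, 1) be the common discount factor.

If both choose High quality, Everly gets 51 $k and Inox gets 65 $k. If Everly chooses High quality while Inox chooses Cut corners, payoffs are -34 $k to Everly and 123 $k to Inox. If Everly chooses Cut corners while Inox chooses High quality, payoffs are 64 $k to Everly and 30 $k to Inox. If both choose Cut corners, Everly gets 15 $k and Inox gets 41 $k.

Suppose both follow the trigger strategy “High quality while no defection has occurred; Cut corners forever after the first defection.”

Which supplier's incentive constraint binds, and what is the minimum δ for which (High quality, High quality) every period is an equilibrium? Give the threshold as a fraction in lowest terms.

Inox; δ ≥ 29/41

Everly: cooperation gives 51 each period; deviation gives 64 once then 15 forever.
  51/(1−δ) ≥ 64 + 15δ/(1−δ) ⇒ δ ≥ 13/49.
Inox: cooperation gives 65 each period; deviation gives 123 once then 41 forever.
  δ ≥ 58/82 = 29/41.
Both must hold, so the binding constraint is Inox's: δ ≥ 29/41.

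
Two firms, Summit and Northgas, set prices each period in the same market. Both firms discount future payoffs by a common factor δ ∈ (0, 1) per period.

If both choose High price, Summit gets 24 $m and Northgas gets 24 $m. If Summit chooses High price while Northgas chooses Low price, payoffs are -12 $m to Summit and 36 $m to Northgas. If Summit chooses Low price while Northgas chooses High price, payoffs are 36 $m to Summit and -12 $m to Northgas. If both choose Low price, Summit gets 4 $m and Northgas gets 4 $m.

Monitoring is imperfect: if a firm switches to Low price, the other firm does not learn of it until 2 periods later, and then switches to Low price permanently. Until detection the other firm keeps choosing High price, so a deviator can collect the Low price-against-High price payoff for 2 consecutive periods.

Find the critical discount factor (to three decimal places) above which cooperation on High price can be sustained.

0.612

Deviating for the 2 undetected periods gains 36−24 = 12 per period over cooperation, then loses 24−4 = 20 per period forever once punishment starts.
Gain: 12(1 + δ + … + δ^1); loss: 20·δ^2/(1−δ).
No profitable deviation ⇔ 12(1−δ^2) ≤ 20·δ^2, i.e. δ^2 ≥ 12/(12+20) = 3/8.
Hence δ ≥ (3/8)^(1/2) ≈ 0.612.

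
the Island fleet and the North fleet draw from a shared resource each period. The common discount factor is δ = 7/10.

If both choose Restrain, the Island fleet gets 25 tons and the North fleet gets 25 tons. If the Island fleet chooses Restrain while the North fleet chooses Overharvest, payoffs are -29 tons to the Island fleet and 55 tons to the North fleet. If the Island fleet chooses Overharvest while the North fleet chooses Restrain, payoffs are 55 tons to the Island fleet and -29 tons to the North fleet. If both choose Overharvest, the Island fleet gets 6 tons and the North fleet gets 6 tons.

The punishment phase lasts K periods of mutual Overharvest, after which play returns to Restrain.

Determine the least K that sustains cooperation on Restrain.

No profitable deviation requires (25−6)(δ+…+δ^K) ≥ 55−25, i.e. δ+…+δ^K ≥ 30/19 ≈ 1.5789.
With δ = 7/10, the partial sums are K=1: 0.7000, K=2: 1.1900, K=3: 1.5330, K=4: 1.7731.
K = 4 is the first length at which the sum reaches 1.5789.

4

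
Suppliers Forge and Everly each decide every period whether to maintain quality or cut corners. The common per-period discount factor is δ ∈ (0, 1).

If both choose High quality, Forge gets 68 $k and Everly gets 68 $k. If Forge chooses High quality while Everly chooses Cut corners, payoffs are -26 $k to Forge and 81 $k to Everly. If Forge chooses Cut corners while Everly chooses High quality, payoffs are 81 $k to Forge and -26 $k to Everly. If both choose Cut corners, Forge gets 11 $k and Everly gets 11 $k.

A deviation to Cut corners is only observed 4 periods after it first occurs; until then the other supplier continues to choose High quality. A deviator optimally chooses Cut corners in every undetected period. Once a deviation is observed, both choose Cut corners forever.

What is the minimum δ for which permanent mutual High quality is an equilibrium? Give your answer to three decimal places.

A deviator earns 81 for 4 periods, then 11 forever; cooperating earns 68 forever. Multiplying the IC by (1−δ):
68 ≥ 81(1−δ^4) + 11δ^4, so 70·δ^4 ≥ 13 and δ^4 ≥ 13/70.
δ ≥ (13/70)^(1/4) ≈ 0.656.

0.656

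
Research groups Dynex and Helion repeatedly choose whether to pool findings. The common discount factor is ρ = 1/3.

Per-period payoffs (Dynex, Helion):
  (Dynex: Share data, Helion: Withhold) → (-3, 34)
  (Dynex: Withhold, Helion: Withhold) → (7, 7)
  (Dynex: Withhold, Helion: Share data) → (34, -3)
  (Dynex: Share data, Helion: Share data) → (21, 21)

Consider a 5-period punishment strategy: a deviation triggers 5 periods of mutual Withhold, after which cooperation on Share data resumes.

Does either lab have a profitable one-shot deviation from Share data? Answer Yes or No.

A one-shot deviation gives 34 now, then 7 for 5 periods, then back to 21.
Gain from deviating: (34−21) today; loss: (21−7) in each of the next 5 periods.
No-deviation condition: (21−7)(ρ+…+ρ^5) ≥ 34−21, i.e. ρ+…+ρ^5 ≥ 13/14.
At ρ = 1/3: ρ+…+ρ^5 = 0.4979 < 0.9286.
So cooperation is not sustainable.

Yes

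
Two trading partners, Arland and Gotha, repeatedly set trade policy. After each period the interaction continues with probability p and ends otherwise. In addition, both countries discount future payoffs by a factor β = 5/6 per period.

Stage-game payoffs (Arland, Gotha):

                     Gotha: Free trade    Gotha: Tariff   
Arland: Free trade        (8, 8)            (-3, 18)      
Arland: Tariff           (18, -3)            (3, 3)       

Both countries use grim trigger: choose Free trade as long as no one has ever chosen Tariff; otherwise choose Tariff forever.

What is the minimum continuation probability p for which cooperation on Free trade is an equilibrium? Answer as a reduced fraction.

4/5

Expected continuation weight on next period's payoff is β·p = 5/6·p, which plays the role of the discount factor.
Cooperation requires 5/6·p ≥ (18−8)/(18−3) = 2/3, hence p ≥ 4/5.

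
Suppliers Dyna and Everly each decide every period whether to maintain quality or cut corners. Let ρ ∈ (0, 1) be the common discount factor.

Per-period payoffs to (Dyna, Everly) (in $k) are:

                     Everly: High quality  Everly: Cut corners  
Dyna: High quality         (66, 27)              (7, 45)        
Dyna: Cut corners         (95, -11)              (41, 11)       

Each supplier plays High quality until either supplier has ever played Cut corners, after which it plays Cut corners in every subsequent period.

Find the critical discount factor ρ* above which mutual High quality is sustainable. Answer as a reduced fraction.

29/54

Dyna's threshold: (95−66)/(95−41) = 29/54.
Everly's threshold: (45−27)/(45−11) = 9/17.
29/54 > 9/17, so Dyna binds and ρ* = 29/54.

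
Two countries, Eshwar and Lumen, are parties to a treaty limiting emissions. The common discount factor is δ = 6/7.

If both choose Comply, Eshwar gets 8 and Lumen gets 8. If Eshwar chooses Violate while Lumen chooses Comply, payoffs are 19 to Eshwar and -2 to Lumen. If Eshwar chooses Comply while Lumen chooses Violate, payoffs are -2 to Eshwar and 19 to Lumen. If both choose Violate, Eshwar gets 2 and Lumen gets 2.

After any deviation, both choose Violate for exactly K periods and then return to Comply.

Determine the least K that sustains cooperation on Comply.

Need Σ_{k=1}^{K} δ^k ≥ (19−8)/(8−2) = 1.8333 at δ = 6/7.
At K = 2 the sum is 1.5918 < 1.8333; at K = 3 it is 2.2216 ≥ 1.8333.
So the minimum punishment length is K = 3.

3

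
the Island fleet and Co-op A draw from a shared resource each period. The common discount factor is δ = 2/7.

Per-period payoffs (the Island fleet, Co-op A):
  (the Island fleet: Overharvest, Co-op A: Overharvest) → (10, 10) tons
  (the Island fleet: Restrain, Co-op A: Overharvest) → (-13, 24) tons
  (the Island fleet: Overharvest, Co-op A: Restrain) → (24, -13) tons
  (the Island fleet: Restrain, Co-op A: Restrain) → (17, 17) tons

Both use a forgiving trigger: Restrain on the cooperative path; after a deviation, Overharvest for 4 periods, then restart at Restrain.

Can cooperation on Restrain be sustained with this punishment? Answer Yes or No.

IC: δ+…+δ^4 ≥ (24−17)/(17−10) = 1.
At δ = 2/7: partial sum = 0.3973 < 1.0000. Cooperation not sustainable.

No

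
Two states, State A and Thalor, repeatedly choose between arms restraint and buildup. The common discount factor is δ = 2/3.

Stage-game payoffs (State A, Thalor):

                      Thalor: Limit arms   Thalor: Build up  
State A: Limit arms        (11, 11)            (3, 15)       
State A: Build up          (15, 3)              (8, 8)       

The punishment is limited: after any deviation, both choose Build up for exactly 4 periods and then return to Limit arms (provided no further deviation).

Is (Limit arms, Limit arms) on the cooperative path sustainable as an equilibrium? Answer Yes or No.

IC: δ+…+δ^4 ≥ (15−11)/(11−8) = 4/3.
At δ = 2/3: partial sum = 1.6049 ≥ 1.3333. Cooperation sustainable.

Yes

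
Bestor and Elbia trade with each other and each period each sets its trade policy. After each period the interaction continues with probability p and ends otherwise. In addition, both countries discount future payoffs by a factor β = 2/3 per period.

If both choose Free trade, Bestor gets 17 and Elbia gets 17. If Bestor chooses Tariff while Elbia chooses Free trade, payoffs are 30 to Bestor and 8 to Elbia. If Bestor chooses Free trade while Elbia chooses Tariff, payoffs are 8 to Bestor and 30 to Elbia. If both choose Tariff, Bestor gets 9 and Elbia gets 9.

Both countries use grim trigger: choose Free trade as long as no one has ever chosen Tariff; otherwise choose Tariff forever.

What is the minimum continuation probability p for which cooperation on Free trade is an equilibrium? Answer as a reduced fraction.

With continuation probability p and discount β, the effective per-period discount factor is βp.
Grim-trigger IC: βp ≥ (30−17)/(30−9) = 13/21.
So p ≥ (13/21)/(2/3) = 13/14.

13/14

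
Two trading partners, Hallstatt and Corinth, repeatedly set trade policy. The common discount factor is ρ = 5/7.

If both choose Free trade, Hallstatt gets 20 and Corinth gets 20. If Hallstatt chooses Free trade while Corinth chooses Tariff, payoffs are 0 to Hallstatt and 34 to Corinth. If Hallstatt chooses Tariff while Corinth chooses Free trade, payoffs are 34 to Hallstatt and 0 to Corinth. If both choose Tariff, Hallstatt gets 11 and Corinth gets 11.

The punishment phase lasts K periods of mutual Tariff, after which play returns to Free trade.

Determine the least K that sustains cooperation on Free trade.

3

IC: ρ(1−ρ^K)/(1−ρ) ≥ (34−20)/(20−11) = 14/9.
With ρ = 5/7: need 1 − ρ^K ≥ 14/9·(1−5/7)/(5/7), i.e. ρ^K ≤ 0.3778.
Since (5/7)^2 = 0.5102 and (5/7)^3 = 0.3644, the smallest such K is 3.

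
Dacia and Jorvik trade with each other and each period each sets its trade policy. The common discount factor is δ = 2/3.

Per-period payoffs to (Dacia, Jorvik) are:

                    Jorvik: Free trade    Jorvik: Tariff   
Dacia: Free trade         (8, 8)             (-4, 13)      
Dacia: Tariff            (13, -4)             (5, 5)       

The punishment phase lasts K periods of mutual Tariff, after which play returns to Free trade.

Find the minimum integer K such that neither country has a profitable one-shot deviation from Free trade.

5

No profitable deviation requires (8−5)(δ+…+δ^K) ≥ 13−8, i.e. δ+…+δ^K ≥ 5/3 ≈ 1.6667.
With δ = 2/3, the partial sums are K=1: 0.6667, K=2: 1.1111, K=3: 1.4074, K=4: 1.6049, K=5: 1.7366.
K = 5 is the first length at which the sum reaches 1.6667.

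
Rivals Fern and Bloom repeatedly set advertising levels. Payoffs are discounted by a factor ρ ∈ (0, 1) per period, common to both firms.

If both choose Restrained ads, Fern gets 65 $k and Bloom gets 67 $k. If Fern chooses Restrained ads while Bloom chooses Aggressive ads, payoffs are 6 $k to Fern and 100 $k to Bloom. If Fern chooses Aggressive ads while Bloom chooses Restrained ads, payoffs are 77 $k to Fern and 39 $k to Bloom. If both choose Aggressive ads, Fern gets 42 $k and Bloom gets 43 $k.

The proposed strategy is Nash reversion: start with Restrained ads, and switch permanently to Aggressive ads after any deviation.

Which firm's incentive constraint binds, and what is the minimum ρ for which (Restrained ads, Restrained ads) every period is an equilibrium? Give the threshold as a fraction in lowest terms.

Fern: cooperation gives 65 each period; deviation gives 77 once then 42 forever.
  65/(1−ρ) ≥ 77 + 42ρ/(1−ρ) ⇒ ρ ≥ 12/35.
Bloom: cooperation gives 67 each period; deviation gives 100 once then 43 forever.
  ρ ≥ 33/57 = 11/19.
Both must hold, so the binding constraint is Bloom's: ρ ≥ 11/19.

Bloom; ρ ≥ 11/19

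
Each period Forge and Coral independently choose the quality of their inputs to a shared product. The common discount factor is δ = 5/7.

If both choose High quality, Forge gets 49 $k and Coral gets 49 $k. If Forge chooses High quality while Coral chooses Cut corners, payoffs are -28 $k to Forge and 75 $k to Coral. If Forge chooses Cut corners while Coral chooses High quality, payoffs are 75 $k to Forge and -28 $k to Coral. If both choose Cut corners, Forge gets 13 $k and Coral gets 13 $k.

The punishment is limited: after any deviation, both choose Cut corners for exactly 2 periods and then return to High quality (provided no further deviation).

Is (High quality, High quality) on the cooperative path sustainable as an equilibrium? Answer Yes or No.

Yes

IC: δ+…+δ^2 ≥ (75−49)/(49−13) = 13/18.
At δ = 5/7: partial sum = 1.2245 ≥ 0.7222. Cooperation sustainable.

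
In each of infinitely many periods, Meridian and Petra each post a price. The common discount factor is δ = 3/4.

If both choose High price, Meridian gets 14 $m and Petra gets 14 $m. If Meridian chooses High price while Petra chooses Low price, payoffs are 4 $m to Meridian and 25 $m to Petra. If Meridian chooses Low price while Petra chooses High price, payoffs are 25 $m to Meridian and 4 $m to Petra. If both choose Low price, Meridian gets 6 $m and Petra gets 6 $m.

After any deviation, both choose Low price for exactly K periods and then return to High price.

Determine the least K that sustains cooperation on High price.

3

Need Σ_{k=1}^{K} δ^k ≥ (25−14)/(14−6) = 1.3750 at δ = 3/4.
At K = 2 the sum is 1.3125 < 1.3750; at K = 3 it is 1.7344 ≥ 1.3750.
So the minimum punishment length is K = 3.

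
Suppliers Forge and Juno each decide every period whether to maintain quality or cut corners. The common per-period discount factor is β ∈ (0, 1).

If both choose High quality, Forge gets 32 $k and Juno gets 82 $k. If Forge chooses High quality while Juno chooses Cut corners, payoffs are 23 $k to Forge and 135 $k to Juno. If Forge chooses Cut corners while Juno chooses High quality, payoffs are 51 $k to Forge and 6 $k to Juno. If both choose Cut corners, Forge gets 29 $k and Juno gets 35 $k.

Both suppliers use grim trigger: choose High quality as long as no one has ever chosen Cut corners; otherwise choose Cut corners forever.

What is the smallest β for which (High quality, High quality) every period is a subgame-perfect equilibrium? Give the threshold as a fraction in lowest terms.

For Forge: deviation gain 51−32 = 19, per-period punishment loss 32−29 = 3. IC gives β ≥ 19/22.
For Juno: gain 53, loss 47 per period, so β ≥ 53/100.
The tighter constraint is Forge's, so cooperation needs β ≥ 19/22.

19/22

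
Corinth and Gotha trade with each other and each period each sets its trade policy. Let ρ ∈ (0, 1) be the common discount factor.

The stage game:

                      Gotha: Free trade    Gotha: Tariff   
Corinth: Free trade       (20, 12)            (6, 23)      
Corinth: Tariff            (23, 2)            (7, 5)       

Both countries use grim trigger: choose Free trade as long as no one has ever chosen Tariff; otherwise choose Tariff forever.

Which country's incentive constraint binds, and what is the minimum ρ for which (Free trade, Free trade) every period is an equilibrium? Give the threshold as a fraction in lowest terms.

Corinth: cooperation gives 20 each period; deviation gives 23 once then 7 forever.
  20/(1−ρ) ≥ 23 + 7ρ/(1−ρ) ⇒ ρ ≥ 3/16.
Gotha: cooperation gives 12 each period; deviation gives 23 once then 5 forever.
  ρ ≥ 11/18.
Both must hold, so the binding constraint is Gotha's: ρ ≥ 11/18.

Gotha; ρ ≥ 11/18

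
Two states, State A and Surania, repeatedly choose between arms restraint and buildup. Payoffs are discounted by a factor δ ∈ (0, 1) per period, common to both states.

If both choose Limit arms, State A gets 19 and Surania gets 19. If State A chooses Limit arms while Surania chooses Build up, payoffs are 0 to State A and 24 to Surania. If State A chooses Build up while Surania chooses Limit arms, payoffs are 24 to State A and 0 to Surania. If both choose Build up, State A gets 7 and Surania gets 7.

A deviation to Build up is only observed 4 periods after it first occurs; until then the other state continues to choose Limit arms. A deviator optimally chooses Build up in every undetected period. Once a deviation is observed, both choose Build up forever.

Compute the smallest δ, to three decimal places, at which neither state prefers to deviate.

A deviator earns 24 for 4 periods, then 7 forever; cooperating earns 19 forever. Multiplying the IC by (1−δ):
19 ≥ 24(1−δ^4) + 7δ^4, so 17·δ^4 ≥ 5 and δ^4 ≥ 5/17.
δ ≥ (5/17)^(1/4) ≈ 0.736.

0.736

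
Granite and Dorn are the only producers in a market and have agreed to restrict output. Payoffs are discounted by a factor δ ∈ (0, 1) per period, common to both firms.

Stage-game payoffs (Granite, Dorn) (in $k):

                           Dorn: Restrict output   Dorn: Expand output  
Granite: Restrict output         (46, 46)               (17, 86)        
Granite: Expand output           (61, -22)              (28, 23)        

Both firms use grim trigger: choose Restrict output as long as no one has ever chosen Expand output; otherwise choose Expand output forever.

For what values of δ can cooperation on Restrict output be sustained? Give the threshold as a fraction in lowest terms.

Granite: cooperation gives 46 each period; deviation gives 61 once then 28 forever.
  46/(1−δ) ≥ 61 + 28δ/(1−δ) ⇒ δ ≥ 15/33 = 5/11.
Dorn: cooperation gives 46 each period; deviation gives 86 once then 23 forever.
  δ ≥ 40/63.
Both must hold, so the binding constraint is Dorn's: δ ≥ 40/63.

40/63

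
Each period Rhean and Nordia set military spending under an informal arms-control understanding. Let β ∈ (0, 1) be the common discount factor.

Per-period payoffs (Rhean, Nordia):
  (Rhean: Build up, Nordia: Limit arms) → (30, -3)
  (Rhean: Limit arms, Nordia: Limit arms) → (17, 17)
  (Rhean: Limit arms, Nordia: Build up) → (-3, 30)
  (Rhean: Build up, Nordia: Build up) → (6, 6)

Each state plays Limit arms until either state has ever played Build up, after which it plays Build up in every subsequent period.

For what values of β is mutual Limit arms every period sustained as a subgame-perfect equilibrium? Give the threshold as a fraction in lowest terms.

Under grim trigger the critical discount factor is (T−C)/(T−P) with T = 30, C = 17, P = 6.
β* = (30−17)/(30−6) = 13/24.

13/24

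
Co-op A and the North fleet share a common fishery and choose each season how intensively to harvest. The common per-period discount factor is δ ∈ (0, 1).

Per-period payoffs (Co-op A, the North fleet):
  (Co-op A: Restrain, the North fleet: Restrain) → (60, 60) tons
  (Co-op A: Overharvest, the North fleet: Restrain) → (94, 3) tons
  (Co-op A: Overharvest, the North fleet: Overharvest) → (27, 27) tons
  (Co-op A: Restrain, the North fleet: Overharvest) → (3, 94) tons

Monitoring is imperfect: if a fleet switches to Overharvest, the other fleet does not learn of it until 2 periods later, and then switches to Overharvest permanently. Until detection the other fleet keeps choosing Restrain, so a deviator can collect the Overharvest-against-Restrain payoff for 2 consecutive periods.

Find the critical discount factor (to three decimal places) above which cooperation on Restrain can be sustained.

0.712

The best deviation is to choose Overharvest for all 2 undetected periods, earning 94 each, then 27 forever once detected.
Deviation value: 94(1−δ^2)/(1−δ) + 27δ^2/(1−δ); cooperation value: 60/(1−δ).
IC: 60 ≥ 94(1−δ^2) + 27δ^2 = 94 − 67δ^2.
So δ^2 ≥ 34/67, giving δ ≥ (34/67)^(1/2) ≈ 0.712.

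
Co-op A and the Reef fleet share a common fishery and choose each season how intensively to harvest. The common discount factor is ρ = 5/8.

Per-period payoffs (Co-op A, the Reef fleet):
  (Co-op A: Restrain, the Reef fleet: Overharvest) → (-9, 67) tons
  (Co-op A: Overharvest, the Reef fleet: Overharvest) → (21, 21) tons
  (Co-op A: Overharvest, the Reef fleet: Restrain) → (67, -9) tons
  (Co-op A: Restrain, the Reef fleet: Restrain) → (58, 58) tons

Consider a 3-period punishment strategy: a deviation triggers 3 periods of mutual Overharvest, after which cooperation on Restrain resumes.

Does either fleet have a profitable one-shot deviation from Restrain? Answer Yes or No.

No

A one-shot deviation gives 67 now, then 21 for 3 periods, then back to 58.
Gain from deviating: (67−58) today; loss: (58−21) in each of the next 3 periods.
No-deviation condition: (58−21)(ρ+…+ρ^3) ≥ 67−58, i.e. ρ+…+ρ^3 ≥ 9/37.
At ρ = 5/8: ρ+…+ρ^3 = 1.2598 ≥ 0.2432.
So cooperation is sustainable.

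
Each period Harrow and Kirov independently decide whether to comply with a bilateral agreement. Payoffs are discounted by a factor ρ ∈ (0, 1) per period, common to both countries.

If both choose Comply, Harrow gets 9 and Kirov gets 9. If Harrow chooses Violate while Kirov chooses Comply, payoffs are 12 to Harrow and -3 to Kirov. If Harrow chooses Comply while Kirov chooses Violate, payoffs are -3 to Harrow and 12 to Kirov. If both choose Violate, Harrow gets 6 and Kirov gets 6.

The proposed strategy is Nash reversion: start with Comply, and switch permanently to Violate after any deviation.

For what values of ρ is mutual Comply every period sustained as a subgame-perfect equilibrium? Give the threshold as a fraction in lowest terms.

Under grim trigger the critical discount factor is (T−C)/(T−P) with T = 12, C = 9, P = 6.
ρ* = (12−9)/(12−6) = 3/6 = 1/2.

1/2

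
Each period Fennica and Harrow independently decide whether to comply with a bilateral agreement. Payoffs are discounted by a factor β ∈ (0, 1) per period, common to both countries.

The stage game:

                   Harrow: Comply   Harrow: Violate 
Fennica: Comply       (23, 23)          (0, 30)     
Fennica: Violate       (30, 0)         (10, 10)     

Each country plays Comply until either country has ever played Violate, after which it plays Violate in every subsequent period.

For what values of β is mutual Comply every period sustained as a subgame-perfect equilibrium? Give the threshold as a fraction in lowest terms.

7/20

23/(1−β) ≥ 30 + 10β/(1−β)
23 ≥ 30 − 20β
β ≥ 7/20.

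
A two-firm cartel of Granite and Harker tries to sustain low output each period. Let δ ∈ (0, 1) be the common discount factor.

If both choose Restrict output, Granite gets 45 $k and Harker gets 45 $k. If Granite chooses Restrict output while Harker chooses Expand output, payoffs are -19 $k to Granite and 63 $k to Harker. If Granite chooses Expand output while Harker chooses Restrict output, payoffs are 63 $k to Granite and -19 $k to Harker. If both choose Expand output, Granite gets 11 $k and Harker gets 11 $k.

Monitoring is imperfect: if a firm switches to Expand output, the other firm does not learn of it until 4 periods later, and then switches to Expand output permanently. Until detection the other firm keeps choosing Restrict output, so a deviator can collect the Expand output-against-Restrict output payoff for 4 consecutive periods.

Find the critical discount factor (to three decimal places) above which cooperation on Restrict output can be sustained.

A deviator earns 63 for 4 periods, then 11 forever; cooperating earns 45 forever. Multiplying the IC by (1−δ):
45 ≥ 63(1−δ^4) + 11δ^4, so 52·δ^4 ≥ 18 and δ^4 ≥ 9/26.
δ ≥ (9/26)^(1/4) ≈ 0.767.

0.767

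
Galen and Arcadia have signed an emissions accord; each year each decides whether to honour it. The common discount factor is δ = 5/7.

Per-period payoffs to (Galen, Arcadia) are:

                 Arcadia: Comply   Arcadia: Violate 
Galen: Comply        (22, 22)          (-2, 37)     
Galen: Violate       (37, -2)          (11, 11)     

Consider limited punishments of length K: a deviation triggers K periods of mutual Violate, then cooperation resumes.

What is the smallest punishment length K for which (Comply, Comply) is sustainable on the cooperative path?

Need Σ_{k=1}^{K} δ^k ≥ (37−22)/(22−11) = 1.3636 at δ = 5/7.
At K = 2 the sum is 1.2245 < 1.3636; at K = 3 it is 1.5889 ≥ 1.3636.
So the minimum punishment length is K = 3.

3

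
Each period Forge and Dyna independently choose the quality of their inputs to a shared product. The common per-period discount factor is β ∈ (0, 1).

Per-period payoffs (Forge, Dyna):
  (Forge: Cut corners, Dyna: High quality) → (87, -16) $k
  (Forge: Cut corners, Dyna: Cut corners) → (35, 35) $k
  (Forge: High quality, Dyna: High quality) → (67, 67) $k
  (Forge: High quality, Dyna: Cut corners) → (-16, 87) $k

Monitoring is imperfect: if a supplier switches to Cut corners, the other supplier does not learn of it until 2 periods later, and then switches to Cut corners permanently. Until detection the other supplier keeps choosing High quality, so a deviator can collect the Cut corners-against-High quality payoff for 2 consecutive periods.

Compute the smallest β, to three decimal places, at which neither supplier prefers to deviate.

0.620

The best deviation is to choose Cut corners for all 2 undetected periods, earning 87 each, then 35 forever once detected.
Deviation value: 87(1−β^2)/(1−β) + 35β^2/(1−β); cooperation value: 67/(1−β).
IC: 67 ≥ 87(1−β^2) + 35β^2 = 87 − 52β^2.
So β^2 ≥ 20/52 = 5/13, giving β ≥ (5/13)^(1/2) ≈ 0.620.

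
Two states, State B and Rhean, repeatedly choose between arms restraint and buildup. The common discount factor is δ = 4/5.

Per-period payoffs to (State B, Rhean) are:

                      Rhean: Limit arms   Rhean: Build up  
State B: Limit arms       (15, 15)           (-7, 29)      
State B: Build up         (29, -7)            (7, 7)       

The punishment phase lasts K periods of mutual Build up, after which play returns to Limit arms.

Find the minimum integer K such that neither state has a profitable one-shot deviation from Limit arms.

3

No profitable deviation requires (15−7)(δ+…+δ^K) ≥ 29−15, i.e. δ+…+δ^K ≥ 7/4 ≈ 1.7500.
With δ = 4/5, the partial sums are K=1: 0.8000, K=2: 1.4400, K=3: 1.9520.
K = 3 is the first length at which the sum reaches 1.7500.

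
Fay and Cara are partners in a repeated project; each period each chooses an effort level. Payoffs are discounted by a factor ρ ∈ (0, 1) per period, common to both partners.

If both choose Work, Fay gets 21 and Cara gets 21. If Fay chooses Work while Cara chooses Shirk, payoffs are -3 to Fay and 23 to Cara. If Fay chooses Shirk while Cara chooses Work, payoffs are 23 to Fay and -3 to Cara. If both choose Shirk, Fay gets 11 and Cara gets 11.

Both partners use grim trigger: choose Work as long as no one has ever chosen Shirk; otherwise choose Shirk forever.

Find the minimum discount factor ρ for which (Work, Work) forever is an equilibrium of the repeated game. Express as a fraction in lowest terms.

1/6

One-period gain from deviating is 23 − 21 = 2. The loss is 21 − 11 = 10 in every subsequent period, with present value 10·ρ/(1−ρ).
Deviation is unprofitable when 10·ρ/(1−ρ) ≥ 2, i.e. ρ/(1−ρ) ≥ 1/5.
Equivalently ρ ≥ 2/(2+10) = 1/6.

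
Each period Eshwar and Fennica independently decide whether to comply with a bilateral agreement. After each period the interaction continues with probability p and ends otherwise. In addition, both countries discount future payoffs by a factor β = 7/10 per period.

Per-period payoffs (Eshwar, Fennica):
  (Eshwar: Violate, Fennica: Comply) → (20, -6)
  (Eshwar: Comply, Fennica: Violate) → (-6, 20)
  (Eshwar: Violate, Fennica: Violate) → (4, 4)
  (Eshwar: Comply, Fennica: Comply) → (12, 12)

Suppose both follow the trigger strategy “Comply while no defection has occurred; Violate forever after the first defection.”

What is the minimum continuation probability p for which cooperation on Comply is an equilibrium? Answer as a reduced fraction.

With continuation probability p and discount β, the effective per-period discount factor is βp.
Grim-trigger IC: βp ≥ (20−12)/(20−4) = 1/2.
So p ≥ (1/2)/(7/10) = 5/7.

5/7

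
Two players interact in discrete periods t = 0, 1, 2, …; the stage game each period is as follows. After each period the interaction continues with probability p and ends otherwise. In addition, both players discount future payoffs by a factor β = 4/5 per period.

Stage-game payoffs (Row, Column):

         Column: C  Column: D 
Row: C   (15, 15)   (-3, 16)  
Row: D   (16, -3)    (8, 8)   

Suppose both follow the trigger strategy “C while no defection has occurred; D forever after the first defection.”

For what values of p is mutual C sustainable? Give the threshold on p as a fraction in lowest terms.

With continuation probability p and discount β, the effective per-period discount factor is βp.
Grim-trigger IC: βp ≥ (16−15)/(16−8) = 1/8.
So p ≥ (1/8)/(4/5) = 5/32.

5/32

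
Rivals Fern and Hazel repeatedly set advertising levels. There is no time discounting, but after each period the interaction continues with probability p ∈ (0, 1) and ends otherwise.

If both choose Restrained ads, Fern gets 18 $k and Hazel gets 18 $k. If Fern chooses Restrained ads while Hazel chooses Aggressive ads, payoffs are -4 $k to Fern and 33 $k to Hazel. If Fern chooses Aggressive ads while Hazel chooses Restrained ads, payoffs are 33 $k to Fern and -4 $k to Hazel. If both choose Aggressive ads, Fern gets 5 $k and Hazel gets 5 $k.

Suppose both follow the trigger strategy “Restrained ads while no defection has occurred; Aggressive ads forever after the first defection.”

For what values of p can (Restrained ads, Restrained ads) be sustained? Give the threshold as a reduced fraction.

Expected cooperation value is 18 + p·18 + p²·18 + … = 18/(1−p); deviation gives 33 + p·5/(1−p).
18 ≥ 33(1−p) + 5p ⇒ 28p ≥ 15 ⇒ p ≥ 15/28.

15/28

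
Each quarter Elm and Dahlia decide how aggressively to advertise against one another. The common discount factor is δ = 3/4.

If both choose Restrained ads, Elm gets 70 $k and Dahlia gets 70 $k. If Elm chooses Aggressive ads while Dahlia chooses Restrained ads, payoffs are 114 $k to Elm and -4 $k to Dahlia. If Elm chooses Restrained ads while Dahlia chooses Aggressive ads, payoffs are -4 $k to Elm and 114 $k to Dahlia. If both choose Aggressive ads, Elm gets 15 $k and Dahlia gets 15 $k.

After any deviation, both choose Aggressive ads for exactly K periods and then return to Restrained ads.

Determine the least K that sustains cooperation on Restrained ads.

IC: δ(1−δ^K)/(1−δ) ≥ (114−70)/(70−15) = 4/5.
With δ = 3/4: need 1 − δ^K ≥ 4/5·(1−3/4)/(3/4), i.e. δ^K ≤ 0.7333.
Since (3/4)^1 = 0.7500 and (3/4)^2 = 0.5625, the smallest such K is 2.

2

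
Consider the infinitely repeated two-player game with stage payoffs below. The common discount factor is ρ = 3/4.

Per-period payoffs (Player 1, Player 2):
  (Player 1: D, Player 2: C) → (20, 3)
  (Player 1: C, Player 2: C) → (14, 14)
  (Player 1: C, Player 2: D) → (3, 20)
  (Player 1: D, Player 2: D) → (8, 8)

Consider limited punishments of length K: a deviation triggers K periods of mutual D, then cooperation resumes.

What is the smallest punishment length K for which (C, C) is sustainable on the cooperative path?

Need Σ_{k=1}^{K} ρ^k ≥ (20−14)/(14−8) = 1.0000 at ρ = 3/4.
At K = 1 the sum is 0.7500 < 1.0000; at K = 2 it is 1.3125 ≥ 1.0000.
So the minimum punishment length is K = 2.

2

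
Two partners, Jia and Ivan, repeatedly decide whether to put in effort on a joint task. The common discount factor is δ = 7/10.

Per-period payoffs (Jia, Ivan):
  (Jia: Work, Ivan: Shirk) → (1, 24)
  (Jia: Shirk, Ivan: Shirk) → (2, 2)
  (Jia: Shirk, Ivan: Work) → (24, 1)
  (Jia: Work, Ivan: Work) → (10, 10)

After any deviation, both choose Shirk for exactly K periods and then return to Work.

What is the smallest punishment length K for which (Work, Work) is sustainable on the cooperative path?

4

IC: δ(1−δ^K)/(1−δ) ≥ (24−10)/(10−2) = 7/4.
With δ = 7/10: need 1 − δ^K ≥ 7/4·(1−7/10)/(7/10), i.e. δ^K ≤ 0.2500.
Since (7/10)^3 = 0.3430 and (7/10)^4 = 0.2401, the smallest such K is 4.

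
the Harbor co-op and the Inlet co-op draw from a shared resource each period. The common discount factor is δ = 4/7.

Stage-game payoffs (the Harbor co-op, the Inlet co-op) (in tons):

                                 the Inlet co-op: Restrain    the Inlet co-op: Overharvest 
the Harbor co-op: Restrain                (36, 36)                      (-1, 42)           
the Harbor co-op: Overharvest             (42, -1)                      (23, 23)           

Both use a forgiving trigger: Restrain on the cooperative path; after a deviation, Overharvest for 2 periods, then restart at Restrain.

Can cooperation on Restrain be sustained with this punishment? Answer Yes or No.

IC: δ+…+δ^2 ≥ (42−36)/(36−23) = 6/13.
At δ = 4/7: partial sum = 0.8980 ≥ 0.4615. Cooperation sustainable.

Yes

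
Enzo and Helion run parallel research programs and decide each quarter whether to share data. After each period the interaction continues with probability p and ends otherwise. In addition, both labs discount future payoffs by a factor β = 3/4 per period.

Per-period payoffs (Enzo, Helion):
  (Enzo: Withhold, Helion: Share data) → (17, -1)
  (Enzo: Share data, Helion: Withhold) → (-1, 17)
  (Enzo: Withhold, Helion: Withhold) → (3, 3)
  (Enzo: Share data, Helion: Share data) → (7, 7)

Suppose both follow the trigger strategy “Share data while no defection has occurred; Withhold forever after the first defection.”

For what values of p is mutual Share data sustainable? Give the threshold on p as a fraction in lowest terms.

20/21

Expected continuation weight on next period's payoff is β·p = 3/4·p, which plays the role of the discount factor.
Cooperation requires 3/4·p ≥ (17−7)/(17−3) = 5/7, hence p ≥ 20/21.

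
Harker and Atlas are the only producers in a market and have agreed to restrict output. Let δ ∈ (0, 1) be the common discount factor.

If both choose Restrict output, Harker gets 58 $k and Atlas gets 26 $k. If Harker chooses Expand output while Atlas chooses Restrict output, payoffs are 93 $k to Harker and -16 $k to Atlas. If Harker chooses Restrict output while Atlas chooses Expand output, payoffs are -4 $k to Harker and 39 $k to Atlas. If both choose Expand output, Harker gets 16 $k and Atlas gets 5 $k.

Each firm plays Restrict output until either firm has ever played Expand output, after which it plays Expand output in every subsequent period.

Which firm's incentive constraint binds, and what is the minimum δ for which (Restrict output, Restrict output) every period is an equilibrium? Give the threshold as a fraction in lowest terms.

For Harker: deviation gain 93−58 = 35, per-period punishment loss 58−16 = 42. IC gives δ ≥ 35/77 = 5/11.
For Atlas: gain 13, loss 21 per period, so δ ≥ 13/34.
The tighter constraint is Harker's, so cooperation needs δ ≥ 5/11.

Harker; δ ≥ 5/11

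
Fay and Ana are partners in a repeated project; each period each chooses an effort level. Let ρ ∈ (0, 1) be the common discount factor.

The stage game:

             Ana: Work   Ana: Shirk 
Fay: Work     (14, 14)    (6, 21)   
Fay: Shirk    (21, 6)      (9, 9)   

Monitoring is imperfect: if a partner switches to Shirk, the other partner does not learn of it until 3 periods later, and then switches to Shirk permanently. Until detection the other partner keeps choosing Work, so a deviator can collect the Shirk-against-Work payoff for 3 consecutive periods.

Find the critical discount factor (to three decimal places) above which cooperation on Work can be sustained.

The best deviation is to choose Shirk for all 3 undetected periods, earning 21 each, then 9 forever once detected.
Deviation value: 21(1−ρ^3)/(1−ρ) + 9ρ^3/(1−ρ); cooperation value: 14/(1−ρ).
IC: 14 ≥ 21(1−ρ^3) + 9ρ^3 = 21 − 12ρ^3.
So ρ^3 ≥ 7/12, giving ρ ≥ (7/12)^(1/3) ≈ 0.836.

0.836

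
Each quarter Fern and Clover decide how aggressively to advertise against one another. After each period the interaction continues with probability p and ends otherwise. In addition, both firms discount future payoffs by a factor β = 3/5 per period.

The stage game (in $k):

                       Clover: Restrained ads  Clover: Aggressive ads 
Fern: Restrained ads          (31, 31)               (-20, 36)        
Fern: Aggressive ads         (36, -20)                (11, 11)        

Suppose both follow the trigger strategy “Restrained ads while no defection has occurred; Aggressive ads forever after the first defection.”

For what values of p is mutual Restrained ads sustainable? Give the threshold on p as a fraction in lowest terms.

With continuation probability p and discount β, the effective per-period discount factor is βp.
Grim-trigger IC: βp ≥ (36−31)/(36−11) = 1/5.
So p ≥ (1/5)/(3/5) = 1/3.

1/3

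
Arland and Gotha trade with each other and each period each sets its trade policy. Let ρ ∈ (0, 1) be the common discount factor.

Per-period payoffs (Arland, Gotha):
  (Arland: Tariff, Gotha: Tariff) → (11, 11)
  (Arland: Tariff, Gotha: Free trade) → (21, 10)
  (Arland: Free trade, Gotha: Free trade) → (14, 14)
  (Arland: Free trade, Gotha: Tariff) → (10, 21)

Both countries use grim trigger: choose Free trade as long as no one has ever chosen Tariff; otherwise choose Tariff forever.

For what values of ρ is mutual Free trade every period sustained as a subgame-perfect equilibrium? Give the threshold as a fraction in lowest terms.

7/10

Under grim trigger the critical discount factor is (T−C)/(T−P) with T = 21, C = 14, P = 11.
ρ* = (21−14)/(21−11) = 7/10.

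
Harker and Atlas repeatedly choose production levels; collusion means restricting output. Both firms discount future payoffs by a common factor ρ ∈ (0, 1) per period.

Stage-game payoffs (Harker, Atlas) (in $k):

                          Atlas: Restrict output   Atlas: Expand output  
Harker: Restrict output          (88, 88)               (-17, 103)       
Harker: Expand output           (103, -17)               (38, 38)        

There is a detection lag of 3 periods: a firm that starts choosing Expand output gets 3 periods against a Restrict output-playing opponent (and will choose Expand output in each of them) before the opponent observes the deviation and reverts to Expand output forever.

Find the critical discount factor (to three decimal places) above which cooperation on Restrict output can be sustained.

0.613

A deviator earns 103 for 3 periods, then 38 forever; cooperating earns 88 forever. Multiplying the IC by (1−ρ):
88 ≥ 103(1−ρ^3) + 38ρ^3, so 65·ρ^3 ≥ 15 and ρ^3 ≥ 3/13.
ρ ≥ (3/13)^(1/3) ≈ 0.613.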